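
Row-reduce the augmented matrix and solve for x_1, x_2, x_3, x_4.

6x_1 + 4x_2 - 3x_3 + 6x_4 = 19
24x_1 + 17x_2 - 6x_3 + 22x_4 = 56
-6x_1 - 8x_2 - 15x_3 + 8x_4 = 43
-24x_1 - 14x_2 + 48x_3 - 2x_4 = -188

(3, -2, -3, 0)

Forward elimination on [A|b]:
R2 <- R2 - (4)*R1:  [   0    1    6   -2  -20 ]
R3 <- R3 - (-1)*R1:  [   0   -4  -18   14   62 ]
R4 <- R4 - (-4)*R1:  [    0     2    36    22  -112 ]
R3 <- R3 - (-4)*R2:  [   0    0    6    6  -18 ]
R4 <- R4 - (2)*R2:  [   0    0   24   26  -72 ]
R4 <- R4 - (4)*R3:  [ 0  0  0  2  0 ]
Row echelon form:
[ 6  4  -3   6  |   19 ]
[ 0  1   6  -2  |  -20 ]
[ 0  0   6   6  |  -18 ]
[ 0  0   0   2  |    0 ]
Back-substitution:
x_4 = (0) / 2 = 0
x_3 = (-18 - (6)*(0)) / 6 = -3
x_2 = (-20 - (6)*(-3) - (-2)*(0)) / 1 = -2
x_1 = (19 - (4)*(-2) - (-3)*(-3) - (6)*(0)) / 6 = 3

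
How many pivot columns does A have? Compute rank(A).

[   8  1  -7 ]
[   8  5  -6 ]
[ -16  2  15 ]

rank(A) = 2

Row reduction:
R2 <- R2 - (1)*R1:  [ 0  4  1 ]
R3 <- R3 - (-2)*R1:  [ 0  4  1 ]
R3 <- R3 - (1)*R2:  [ 0  0  0 ]
Row echelon form:
[ 8  1  -7 ]
[ 0  4   1 ]
[ 0  0   0 ]
Nonzero rows / pivot columns: 2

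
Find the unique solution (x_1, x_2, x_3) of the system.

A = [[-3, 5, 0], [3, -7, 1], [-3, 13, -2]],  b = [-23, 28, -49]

(1, -4, -3)

Forward elimination on [A|b]:
R2 <- R2 - (-1)*R1:  [  0  -2   1   5 ]
R3 <- R3 - (1)*R1:  [   0    8   -2  -26 ]
R3 <- R3 - (-4)*R2:  [  0   0   2  -6 ]
Row echelon form:
[ -3   5  0  |  -23 ]
[  0  -2  1  |    5 ]
[  0   0  2  |   -6 ]
Back-substitution:
x_3 = (-6) / 2 = -3
x_2 = (5 - (1)*(-3)) / -2 = -4
x_1 = (-23 - (5)*(-4)) / -3 = 1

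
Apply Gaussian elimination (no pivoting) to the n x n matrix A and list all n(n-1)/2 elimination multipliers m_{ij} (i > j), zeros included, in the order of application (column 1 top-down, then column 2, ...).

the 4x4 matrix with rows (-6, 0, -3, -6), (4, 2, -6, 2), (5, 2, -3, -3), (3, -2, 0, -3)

multipliers: -2/3, -5/6, -1/2, 1, -1, -19/5

Forward elimination:
R2 <- R2 - (-2/3)*R1:  [  0   2  -8  -2 ]
R3 <- R3 - (-5/6)*R1:  [     0      2  -11/2     -8 ]
R4 <- R4 - (-1/2)*R1:  [    0    -2  -3/2    -6 ]
R3 <- R3 - (1)*R2:  [   0    0  5/2   -6 ]
R4 <- R4 - (-1)*R2:  [     0      0  -19/2     -8 ]
R4 <- R4 - (-19/5)*R3:  [      0       0       0  -154/5 ]
Multipliers (in order of application): m_{21} = -2/3, m_{31} = -5/6, m_{41} = -1/2, m_{32} = 1, m_{42} = -1, m_{43} = -19/5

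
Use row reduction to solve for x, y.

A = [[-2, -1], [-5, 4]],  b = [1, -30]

(2, -5)

Forward elimination on [A|b]:
R2 <- R2 - (5/2)*R1:  [     0   13/2  -65/2 ]
Row echelon form:
[ -2    -1  |      1 ]
[  0  13/2  |  -65/2 ]
Back-substitution:
y = (-65/2) / (13/2) = -5
x = (1 - (-1)*(-5)) / -2 = 2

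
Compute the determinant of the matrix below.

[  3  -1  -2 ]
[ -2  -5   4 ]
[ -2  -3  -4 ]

det(A) = 120

Forward elimination:
R2 <- R2 - (-2/3)*R1:  [     0  -17/3    8/3 ]
R3 <- R3 - (-2/3)*R1:  [     0  -11/3  -16/3 ]
R3 <- R3 - (11/17)*R2:  [       0        0  -120/17 ]
Upper-triangular form:
[ 3     -1       -2 ]
[ 0  -17/3      8/3 ]
[ 0      0  -120/17 ]
det(A) = (-1)^0 * (3) * (-17/3) * (-120/17) = 120  (0 row swaps -> sign +1)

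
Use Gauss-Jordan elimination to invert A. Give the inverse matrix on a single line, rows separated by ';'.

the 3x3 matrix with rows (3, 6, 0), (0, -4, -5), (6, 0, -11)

inverse = [-11/12 -11/8 5/8; 5/8 11/16 -5/16; -1/2 -3/4 1/4]

Gauss-Jordan on [A | I]:
R1 <- (1/3)*R1:  [   1    2    0  |  1/3    0    0 ]
R3 <- R3 - (6)*R1:  [   0  -12  -11  |   -2    0    1 ]
R2 <- (1/-4)*R2:  [    0     1   5/4  |     0  -1/4     0 ]
R1 <- R1 - (2)*R2:  [    1     0  -5/2  |   1/3   1/2     0 ]
R3 <- R3 - (-12)*R2:  [  0   0   4  |  -2  -3   1 ]
R3 <- (1/4)*R3:  [    0     0     1  |  -1/2  -3/4   1/4 ]
R1 <- R1 - (-5/2)*R3:  [      1       0       0  |  -11/12   -11/8     5/8 ]
R2 <- R2 - (5/4)*R3:  [     0      1      0  |    5/8  11/16  -5/16 ]
Right block of [I | A^{-1}] is the inverse:
[ -11/12  -11/8    5/8 ]
[    5/8  11/16  -5/16 ]
[   -1/2   -3/4    1/4 ]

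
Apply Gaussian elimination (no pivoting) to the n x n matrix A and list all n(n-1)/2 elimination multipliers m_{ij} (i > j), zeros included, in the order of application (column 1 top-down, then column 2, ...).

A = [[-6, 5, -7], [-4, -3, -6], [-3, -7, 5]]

Forward elimination:
R2 <- R2 - (2/3)*R1:  [     0  -19/3   -4/3 ]
R3 <- R3 - (1/2)*R1:  [     0  -19/2   17/2 ]
R3 <- R3 - (3/2)*R2:  [    0     0  21/2 ]
Multipliers (in order of application): m_{21} = 2/3, m_{31} = 1/2, m_{32} = 3/2

multipliers: 2/3, 1/2, 3/2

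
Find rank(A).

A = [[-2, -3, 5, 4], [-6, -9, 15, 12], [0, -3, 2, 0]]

rank(A) = 2

Row reduction:
R2 <- R2 - (3)*R1:  [ 0  0  0  0 ]
R2 <-> R3   (pivot in column 2 was zero)
[ -2  -3  5  4 ]
[  0  -3  2  0 ]
[  0   0  0  0 ]
Row echelon form:
[ -2  -3  5  4 ]
[  0  -3  2  0 ]
[  0   0  0  0 ]
Nonzero rows / pivot columns: 2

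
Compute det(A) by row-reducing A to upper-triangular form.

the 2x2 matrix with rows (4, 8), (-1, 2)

det(A) = 16

Forward elimination:
R2 <- R2 - (-1/4)*R1:  [ 0  4 ]
Upper-triangular form:
[ 4  8 ]
[ 0  4 ]
det(A) = (-1)^0 * (4) * (4) = 16  (0 row swaps -> sign +1)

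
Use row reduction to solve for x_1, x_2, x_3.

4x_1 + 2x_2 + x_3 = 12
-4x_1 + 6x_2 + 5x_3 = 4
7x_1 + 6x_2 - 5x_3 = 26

Forward elimination on [A|b]:
R2 <- R2 - (-1)*R1:  [  0   8   6  16 ]
R3 <- R3 - (7/4)*R1:  [     0    5/2  -27/4      5 ]
R3 <- R3 - (5/16)*R2:  [     0      0  -69/8      0 ]
Row echelon form:
[ 4  2      1  |  12 ]
[ 0  8      6  |  16 ]
[ 0  0  -69/8  |   0 ]
Back-substitution:
x_3 = (0) / (-69/8) = 0
x_2 = (16 - (6)*(0)) / 8 = 2
x_1 = (12 - (2)*(2) - (1)*(0)) / 4 = 2

(2, 2, 0)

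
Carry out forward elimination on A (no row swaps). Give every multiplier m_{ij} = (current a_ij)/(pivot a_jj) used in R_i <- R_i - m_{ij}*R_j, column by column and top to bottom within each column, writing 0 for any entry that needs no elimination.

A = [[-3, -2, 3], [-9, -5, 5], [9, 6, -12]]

Forward elimination:
R2 <- R2 - (3)*R1:  [  0   1  -4 ]
R3 <- R3 - (-3)*R1:  [  0   0  -3 ]
R3: entry in column 2 is already 0 -> m_{32} = 0 (no row operation needed)
Multipliers (in order of application): m_{21} = 3, m_{31} = -3, m_{32} = 0

multipliers: 3, -3, 0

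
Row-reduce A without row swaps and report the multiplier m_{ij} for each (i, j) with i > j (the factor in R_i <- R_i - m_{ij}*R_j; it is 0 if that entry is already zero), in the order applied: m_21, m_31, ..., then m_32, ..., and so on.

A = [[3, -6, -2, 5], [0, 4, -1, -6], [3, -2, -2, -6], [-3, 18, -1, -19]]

Forward elimination:
R2: entry in column 1 is already 0 -> m_{21} = 0 (no row operation needed)
R3 <- R3 - (1)*R1:  [   0    4    0  -11 ]
R4 <- R4 - (-1)*R1:  [   0   12   -3  -14 ]
R3 <- R3 - (1)*R2:  [  0   0   1  -5 ]
R4 <- R4 - (3)*R2:  [ 0  0  0  4 ]
R4: entry in column 3 is already 0 -> m_{43} = 0 (no row operation needed)
Multipliers (in order of application): m_{21} = 0, m_{31} = 1, m_{41} = -1, m_{32} = 1, m_{42} = 3, m_{43} = 0

multipliers: 0, 1, -1, 1, 3, 0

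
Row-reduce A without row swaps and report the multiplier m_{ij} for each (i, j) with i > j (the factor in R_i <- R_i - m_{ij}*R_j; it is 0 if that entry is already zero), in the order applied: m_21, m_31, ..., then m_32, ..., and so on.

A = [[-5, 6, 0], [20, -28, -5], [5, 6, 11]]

Forward elimination:
R2 <- R2 - (-4)*R1:  [  0  -4  -5 ]
R3 <- R3 - (-1)*R1:  [  0  12  11 ]
R3 <- R3 - (-3)*R2:  [  0   0  -4 ]
Multipliers (in order of application): m_{21} = -4, m_{31} = -1, m_{32} = -3

multipliers: -4, -1, -3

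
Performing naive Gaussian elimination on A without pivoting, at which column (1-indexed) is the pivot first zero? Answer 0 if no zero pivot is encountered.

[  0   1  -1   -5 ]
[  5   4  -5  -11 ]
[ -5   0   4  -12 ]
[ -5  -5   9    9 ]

first zero-pivot column = 1

Naive forward elimination:
Pivot entry (1,1) is zero but row 2 has 5 in column 1 -> naive elimination stops; a row interchange (e.g. R1 <-> R2) would be required here.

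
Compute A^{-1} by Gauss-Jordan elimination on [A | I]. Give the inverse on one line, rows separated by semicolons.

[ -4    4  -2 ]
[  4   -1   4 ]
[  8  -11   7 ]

inverse = [-37/60 1/10 -7/30; -1/15 1/5 -2/15; 3/5 1/5 1/5]

Gauss-Jordan on [A | I]:
R1 <- (1/-4)*R1:  [    1    -1   1/2  |  -1/4     0     0 ]
R2 <- R2 - (4)*R1:  [ 0  3  2  |  1  1  0 ]
R3 <- R3 - (8)*R1:  [  0  -3   3  |   2   0   1 ]
R2 <- (1/3)*R2:  [   0    1  2/3  |  1/3  1/3    0 ]
R1 <- R1 - (-1)*R2:  [    1     0   7/6  |  1/12   1/3     0 ]
R3 <- R3 - (-3)*R2:  [ 0  0  5  |  3  1  1 ]
R3 <- (1/5)*R3:  [   0    0    1  |  3/5  1/5  1/5 ]
R1 <- R1 - (7/6)*R3:  [      1       0       0  |  -37/60    1/10   -7/30 ]
R2 <- R2 - (2/3)*R3:  [     0      1      0  |  -1/15    1/5  -2/15 ]
Right block of [I | A^{-1}] is the inverse:
[ -37/60  1/10  -7/30 ]
[  -1/15   1/5  -2/15 ]
[    3/5   1/5    1/5 ]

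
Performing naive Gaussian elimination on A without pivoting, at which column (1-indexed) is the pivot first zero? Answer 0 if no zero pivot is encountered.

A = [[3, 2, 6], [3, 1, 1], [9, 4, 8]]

first zero-pivot column = 3

Naive forward elimination:
R2 <- R2 - (1)*R1:  [  0  -1  -5 ]
R3 <- R3 - (3)*R1:  [   0   -2  -10 ]
R3 <- R3 - (2)*R2:  [ 0  0  0 ]
Matrix at this point:
[ 3   2   6 ]
[ 0  -1  -5 ]
[ 0   0   0 ]
Pivot entry (3,3) in the last row is zero and there are no rows below to swap with -> zero pivot in column 3 (A is singular).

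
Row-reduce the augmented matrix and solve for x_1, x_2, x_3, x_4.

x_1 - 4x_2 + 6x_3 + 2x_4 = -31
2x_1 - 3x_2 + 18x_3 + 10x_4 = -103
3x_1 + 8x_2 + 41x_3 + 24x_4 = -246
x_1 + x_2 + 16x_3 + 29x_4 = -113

(-3, -1, -5, -1)

Forward elimination on [A|b]:
R2 <- R2 - (2)*R1:  [   0    5    6    6  -41 ]
R3 <- R3 - (3)*R1:  [    0    20    23    18  -153 ]
R4 <- R4 - (1)*R1:  [   0    5   10   27  -82 ]
R3 <- R3 - (4)*R2:  [  0   0  -1  -6  11 ]
R4 <- R4 - (1)*R2:  [   0    0    4   21  -41 ]
R4 <- R4 - (-4)*R3:  [  0   0   0  -3   3 ]
Row echelon form:
[ 1  -4   6   2  |  -31 ]
[ 0   5   6   6  |  -41 ]
[ 0   0  -1  -6  |   11 ]
[ 0   0   0  -3  |    3 ]
Back-substitution:
x_4 = (3) / -3 = -1
x_3 = (11 - (-6)*(-1)) / -1 = -5
x_2 = (-41 - (6)*(-5) - (6)*(-1)) / 5 = -1
x_1 = (-31 - (-4)*(-1) - (6)*(-5) - (2)*(-1)) / 1 = -3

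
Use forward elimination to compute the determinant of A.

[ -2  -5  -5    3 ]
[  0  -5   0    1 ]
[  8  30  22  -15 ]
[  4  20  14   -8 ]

det(A) = 40

Forward elimination:
R3 <- R3 - (-4)*R1:  [  0  10   2  -3 ]
R4 <- R4 - (-2)*R1:  [  0  10   4  -2 ]
R3 <- R3 - (-2)*R2:  [  0   0   2  -1 ]
R4 <- R4 - (-2)*R2:  [ 0  0  4  0 ]
R4 <- R4 - (2)*R3:  [ 0  0  0  2 ]
Upper-triangular form:
[ -2  -5  -5   3 ]
[  0  -5   0   1 ]
[  0   0   2  -1 ]
[  0   0   0   2 ]
det(A) = (-1)^0 * (-2) * (-5) * (2) * (2) = 40  (0 row swaps -> sign +1)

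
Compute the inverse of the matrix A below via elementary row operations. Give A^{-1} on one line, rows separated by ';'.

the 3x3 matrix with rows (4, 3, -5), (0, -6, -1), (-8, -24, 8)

Gauss-Jordan on [A | I]:
R1 <- (1/4)*R1:  [    1   3/4  -5/4  |   1/4     0     0 ]
R3 <- R3 - (-8)*R1:  [   0  -18   -2  |    2    0    1 ]
R2 <- (1/-6)*R2:  [    0     1   1/6  |     0  -1/6     0 ]
R1 <- R1 - (3/4)*R2:  [     1      0  -11/8  |    1/4    1/8      0 ]
R3 <- R3 - (-18)*R2:  [  0   0   1  |   2  -3   1 ]
R1 <- R1 - (-11/8)*R3:  [    1     0     0  |     3    -4  11/8 ]
R2 <- R2 - (1/6)*R3:  [    0     1     0  |  -1/3   1/3  -1/6 ]
Right block of [I | A^{-1}] is the inverse:
[    3   -4  11/8 ]
[ -1/3  1/3  -1/6 ]
[    2   -3     1 ]

inverse = [3 -4 11/8; -1/3 1/3 -1/6; 2 -3 1]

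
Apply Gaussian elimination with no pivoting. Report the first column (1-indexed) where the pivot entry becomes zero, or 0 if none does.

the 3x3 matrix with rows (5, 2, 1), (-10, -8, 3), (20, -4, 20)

first zero-pivot column = 0

Naive forward elimination:
R2 <- R2 - (-2)*R1:  [  0  -4   5 ]
R3 <- R3 - (4)*R1:  [   0  -12   16 ]
R3 <- R3 - (3)*R2:  [ 0  0  1 ]
All pivots nonzero; naive elimination completes without hitting a zero pivot.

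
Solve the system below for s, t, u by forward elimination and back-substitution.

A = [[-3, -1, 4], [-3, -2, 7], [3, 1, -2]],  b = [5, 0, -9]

Forward elimination on [A|b]:
R2 <- R2 - (1)*R1:  [  0  -1   3  -5 ]
R3 <- R3 - (-1)*R1:  [  0   0   2  -4 ]
Row echelon form:
[ -3  -1  4  |   5 ]
[  0  -1  3  |  -5 ]
[  0   0  2  |  -4 ]
Back-substitution:
u = (-4) / 2 = -2
t = (-5 - (3)*(-2)) / -1 = -1
s = (5 - (-1)*(-1) - (4)*(-2)) / -3 = -4

(-4, -1, -2)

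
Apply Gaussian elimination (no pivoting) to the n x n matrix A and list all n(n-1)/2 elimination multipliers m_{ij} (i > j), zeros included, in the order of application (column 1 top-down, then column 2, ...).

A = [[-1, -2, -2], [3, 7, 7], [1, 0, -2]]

Forward elimination:
R2 <- R2 - (-3)*R1:  [ 0  1  1 ]
R3 <- R3 - (-1)*R1:  [  0  -2  -4 ]
R3 <- R3 - (-2)*R2:  [  0   0  -2 ]
Multipliers (in order of application): m_{21} = -3, m_{31} = -1, m_{32} = -2

multipliers: -3, -1, -2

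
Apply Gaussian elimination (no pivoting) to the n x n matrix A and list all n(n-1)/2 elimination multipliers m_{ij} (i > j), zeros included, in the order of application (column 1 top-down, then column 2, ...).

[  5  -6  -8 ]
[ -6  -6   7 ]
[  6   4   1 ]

multipliers: -6/5, 6/5, -28/33

Forward elimination:
R2 <- R2 - (-6/5)*R1:  [     0  -66/5  -13/5 ]
R3 <- R3 - (6/5)*R1:  [    0  56/5  53/5 ]
R3 <- R3 - (-28/33)*R2:  [      0       0  277/33 ]
Multipliers (in order of application): m_{21} = -6/5, m_{31} = 6/5, m_{32} = -28/33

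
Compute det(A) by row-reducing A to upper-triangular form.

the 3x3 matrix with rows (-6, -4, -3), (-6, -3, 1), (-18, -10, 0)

det(A) = -6

Forward elimination:
R2 <- R2 - (1)*R1:  [ 0  1  4 ]
R3 <- R3 - (3)*R1:  [ 0  2  9 ]
R3 <- R3 - (2)*R2:  [ 0  0  1 ]
Upper-triangular form:
[ -6  -4  -3 ]
[  0   1   4 ]
[  0   0   1 ]
det(A) = (-1)^0 * (-6) * (1) * (1) = -6  (0 row swaps -> sign +1)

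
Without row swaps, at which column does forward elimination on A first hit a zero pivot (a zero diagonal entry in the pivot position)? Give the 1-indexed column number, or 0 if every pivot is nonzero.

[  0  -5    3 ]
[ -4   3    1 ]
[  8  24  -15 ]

first zero-pivot column = 1

Naive forward elimination:
Pivot entry (1,1) is zero but row 2 has -4 in column 1 -> naive elimination stops; a row interchange (e.g. R1 <-> R2) would be required here.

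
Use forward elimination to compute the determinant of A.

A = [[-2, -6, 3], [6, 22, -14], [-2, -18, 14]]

det(A) = 32

Forward elimination:
R2 <- R2 - (-3)*R1:  [  0   4  -5 ]
R3 <- R3 - (1)*R1:  [   0  -12   11 ]
R3 <- R3 - (-3)*R2:  [  0   0  -4 ]
Upper-triangular form:
[ -2  -6   3 ]
[  0   4  -5 ]
[  0   0  -4 ]
det(A) = (-1)^0 * (-2) * (4) * (-4) = 32  (0 row swaps -> sign +1)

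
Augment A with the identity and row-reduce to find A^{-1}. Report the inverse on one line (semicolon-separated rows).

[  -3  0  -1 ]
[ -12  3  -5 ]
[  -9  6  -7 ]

Gauss-Jordan on [A | I]:
R1 <- (1/-3)*R1:  [    1     0   1/3  |  -1/3     0     0 ]
R2 <- R2 - (-12)*R1:  [  0   3  -1  |  -4   1   0 ]
R3 <- R3 - (-9)*R1:  [  0   6  -4  |  -3   0   1 ]
R2 <- (1/3)*R2:  [    0     1  -1/3  |  -4/3   1/3     0 ]
R3 <- R3 - (6)*R2:  [  0   0  -2  |   5  -2   1 ]
R3 <- (1/-2)*R3:  [    0     0     1  |  -5/2     1  -1/2 ]
R1 <- R1 - (1/3)*R3:  [    1     0     0  |   1/2  -1/3   1/6 ]
R2 <- R2 - (-1/3)*R3:  [     0      1      0  |  -13/6    2/3   -1/6 ]
Right block of [I | A^{-1}] is the inverse:
[   1/2  -1/3   1/6 ]
[ -13/6   2/3  -1/6 ]
[  -5/2     1  -1/2 ]

inverse = [1/2 -1/3 1/6; -13/6 2/3 -1/6; -5/2 1 -1/2]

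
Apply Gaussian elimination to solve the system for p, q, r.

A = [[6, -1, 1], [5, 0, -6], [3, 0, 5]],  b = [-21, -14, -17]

Forward elimination on [A|b]:
R2 <- R2 - (5/6)*R1:  [     0    5/6  -41/6    7/2 ]
R3 <- R3 - (1/2)*R1:  [     0    1/2    9/2  -13/2 ]
R3 <- R3 - (3/5)*R2:  [     0      0   43/5  -43/5 ]
Row echelon form:
[ 6   -1      1  |    -21 ]
[ 0  5/6  -41/6  |    7/2 ]
[ 0    0   43/5  |  -43/5 ]
Back-substitution:
r = (-43/5) / (43/5) = -1
q = (7/2 - (-41/6)*(-1)) / (5/6) = -4
p = (-21 - (-1)*(-4) - (1)*(-1)) / 6 = -4

(-4, -4, -1)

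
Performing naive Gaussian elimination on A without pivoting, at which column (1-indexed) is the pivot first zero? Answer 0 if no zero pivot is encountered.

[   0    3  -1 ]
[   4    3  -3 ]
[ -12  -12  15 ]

Naive forward elimination:
Pivot entry (1,1) is zero but row 2 has 4 in column 1 -> naive elimination stops; a row interchange (e.g. R1 <-> R2) would be required here.

first zero-pivot column = 1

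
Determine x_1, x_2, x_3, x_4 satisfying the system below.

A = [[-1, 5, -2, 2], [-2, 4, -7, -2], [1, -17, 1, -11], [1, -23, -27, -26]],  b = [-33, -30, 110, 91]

(0, -3, 4, -5)

Forward elimination on [A|b]:
R2 <- R2 - (2)*R1:  [  0  -6  -3  -6  36 ]
R3 <- R3 - (-1)*R1:  [   0  -12   -1   -9   77 ]
R4 <- R4 - (-1)*R1:  [   0  -18  -29  -24   58 ]
R3 <- R3 - (2)*R2:  [ 0  0  5  3  5 ]
R4 <- R4 - (3)*R2:  [   0    0  -20   -6  -50 ]
R4 <- R4 - (-4)*R3:  [   0    0    0    6  -30 ]
Row echelon form:
[ -1   5  -2   2  |  -33 ]
[  0  -6  -3  -6  |   36 ]
[  0   0   5   3  |    5 ]
[  0   0   0   6  |  -30 ]
Back-substitution:
x_4 = (-30) / 6 = -5
x_3 = (5 - (3)*(-5)) / 5 = 4
x_2 = (36 - (-3)*(4) - (-6)*(-5)) / -6 = -3
x_1 = (-33 - (5)*(-3) - (-2)*(4) - (2)*(-5)) / -1 = 0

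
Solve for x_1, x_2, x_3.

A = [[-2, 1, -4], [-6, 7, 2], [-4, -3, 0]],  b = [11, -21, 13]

Forward elimination on [A|b]:
R2 <- R2 - (3)*R1:  [   0    4   14  -54 ]
R3 <- R3 - (2)*R1:  [  0  -5   8  -9 ]
R3 <- R3 - (-5/4)*R2:  [      0       0    51/2  -153/2 ]
Row echelon form:
[ -2  1    -4  |      11 ]
[  0  4    14  |     -54 ]
[  0  0  51/2  |  -153/2 ]
Back-substitution:
x_3 = (-153/2) / (51/2) = -3
x_2 = (-54 - (14)*(-3)) / 4 = -3
x_1 = (11 - (1)*(-3) - (-4)*(-3)) / -2 = -1

(-1, -3, -3)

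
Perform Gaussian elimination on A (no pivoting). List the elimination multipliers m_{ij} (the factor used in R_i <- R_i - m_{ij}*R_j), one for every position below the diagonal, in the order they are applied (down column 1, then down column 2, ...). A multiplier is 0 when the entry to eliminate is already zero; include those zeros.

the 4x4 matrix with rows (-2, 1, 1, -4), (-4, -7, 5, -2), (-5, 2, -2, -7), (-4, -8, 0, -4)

Forward elimination:
R2 <- R2 - (2)*R1:  [  0  -9   3   6 ]
R3 <- R3 - (5/2)*R1:  [    0  -1/2  -9/2     3 ]
R4 <- R4 - (2)*R1:  [   0  -10   -2    4 ]
R3 <- R3 - (1/18)*R2:  [     0      0  -14/3    8/3 ]
R4 <- R4 - (10/9)*R2:  [     0      0  -16/3   -8/3 ]
R4 <- R4 - (8/7)*R3:  [     0      0      0  -40/7 ]
Multipliers (in order of application): m_{21} = 2, m_{31} = 5/2, m_{41} = 2, m_{32} = 1/18, m_{42} = 10/9, m_{43} = 8/7

multipliers: 2, 5/2, 2, 1/18, 10/9, 8/7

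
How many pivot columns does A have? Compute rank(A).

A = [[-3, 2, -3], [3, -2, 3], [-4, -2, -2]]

rank(A) = 2

Row reduction:
R2 <- R2 - (-1)*R1:  [ 0  0  0 ]
R3 <- R3 - (4/3)*R1:  [     0  -14/3      2 ]
R2 <-> R3   (pivot in column 2 was zero)
[ -3      2  -3 ]
[  0  -14/3   2 ]
[  0      0   0 ]
Row echelon form:
[ -3      2  -3 ]
[  0  -14/3   2 ]
[  0      0   0 ]
Nonzero rows / pivot columns: 2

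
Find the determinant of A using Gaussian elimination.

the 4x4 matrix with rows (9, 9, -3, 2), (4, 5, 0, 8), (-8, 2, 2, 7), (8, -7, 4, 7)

det(A) = 862

Forward elimination:
R2 <- R2 - (4/9)*R1:  [    0     1   4/3  64/9 ]
R3 <- R3 - (-8/9)*R1:  [    0    10  -2/3  79/9 ]
R4 <- R4 - (8/9)*R1:  [    0   -15  20/3  47/9 ]
R3 <- R3 - (10)*R2:  [      0       0     -14  -187/3 ]
R4 <- R4 - (-15)*R2:  [      0       0    80/3  1007/9 ]
R4 <- R4 - (-40/21)*R3:  [       0        0        0  -431/63 ]
Upper-triangular form:
[ 9  9   -3        2 ]
[ 0  1  4/3     64/9 ]
[ 0  0  -14   -187/3 ]
[ 0  0    0  -431/63 ]
det(A) = (-1)^0 * (9) * (1) * (-14) * (-431/63) = 862  (0 row swaps -> sign +1)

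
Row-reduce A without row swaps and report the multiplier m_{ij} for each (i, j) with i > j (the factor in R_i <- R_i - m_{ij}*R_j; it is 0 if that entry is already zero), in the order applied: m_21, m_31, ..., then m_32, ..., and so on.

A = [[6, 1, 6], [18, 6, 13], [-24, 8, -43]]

multipliers: 3, -4, 4

Forward elimination:
R2 <- R2 - (3)*R1:  [  0   3  -5 ]
R3 <- R3 - (-4)*R1:  [   0   12  -19 ]
R3 <- R3 - (4)*R2:  [ 0  0  1 ]
Multipliers (in order of application): m_{21} = 3, m_{31} = -4, m_{32} = 4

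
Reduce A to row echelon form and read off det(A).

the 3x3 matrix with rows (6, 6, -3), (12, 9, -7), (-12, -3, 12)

Forward elimination:
R2 <- R2 - (2)*R1:  [  0  -3  -1 ]
R3 <- R3 - (-2)*R1:  [ 0  9  6 ]
R3 <- R3 - (-3)*R2:  [ 0  0  3 ]
Upper-triangular form:
[ 6   6  -3 ]
[ 0  -3  -1 ]
[ 0   0   3 ]
det(A) = (-1)^0 * (6) * (-3) * (3) = -54  (0 row swaps -> sign +1)

det(A) = -54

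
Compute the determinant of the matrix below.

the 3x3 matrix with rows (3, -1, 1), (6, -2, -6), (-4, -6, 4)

Forward elimination:
R2 <- R2 - (2)*R1:  [  0   0  -8 ]
R3 <- R3 - (-4/3)*R1:  [     0  -22/3   16/3 ]
R2 <-> R3   (pivot in column 2 was zero)
[ 3     -1     1 ]
[ 0  -22/3  16/3 ]
[ 0      0    -8 ]
Upper-triangular form:
[ 3     -1     1 ]
[ 0  -22/3  16/3 ]
[ 0      0    -8 ]
det(A) = (-1)^1 * (3) * (-22/3) * (-8) = -176  (1 row swap -> sign -1)

det(A) = -176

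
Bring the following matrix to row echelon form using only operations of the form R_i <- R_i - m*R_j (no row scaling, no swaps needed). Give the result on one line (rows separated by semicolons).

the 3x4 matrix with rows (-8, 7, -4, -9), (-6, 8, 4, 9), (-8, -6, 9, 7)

Forward elimination:
R2 <- R2 - (3/4)*R1:  [    0  11/4     7  63/4 ]
R3 <- R3 - (1)*R1:  [   0  -13   13   16 ]
R3 <- R3 - (-52/11)*R2:  [      0       0  507/11  995/11 ]
Row echelon form:
[ -8     7      -4      -9 ]
[  0  11/4       7    63/4 ]
[  0     0  507/11  995/11 ]

REF = [-8 7 -4 -9; 0 11/4 7 63/4; 0 0 507/11 995/11]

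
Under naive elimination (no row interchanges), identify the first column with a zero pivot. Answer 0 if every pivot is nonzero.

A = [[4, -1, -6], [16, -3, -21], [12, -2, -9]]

Naive forward elimination:
R2 <- R2 - (4)*R1:  [ 0  1  3 ]
R3 <- R3 - (3)*R1:  [ 0  1  9 ]
R3 <- R3 - (1)*R2:  [ 0  0  6 ]
All pivots nonzero; naive elimination completes without hitting a zero pivot.

first zero-pivot column = 0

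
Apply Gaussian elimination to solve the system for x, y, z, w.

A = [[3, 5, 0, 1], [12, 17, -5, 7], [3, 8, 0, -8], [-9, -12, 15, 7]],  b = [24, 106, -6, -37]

Forward elimination on [A|b]:
R2 <- R2 - (4)*R1:  [  0  -3  -5   3  10 ]
R3 <- R3 - (1)*R1:  [   0    3    0   -9  -30 ]
R4 <- R4 - (-3)*R1:  [  0   3  15  10  35 ]
R3 <- R3 - (-1)*R2:  [   0    0   -5   -6  -20 ]
R4 <- R4 - (-1)*R2:  [  0   0  10  13  45 ]
R4 <- R4 - (-2)*R3:  [ 0  0  0  1  5 ]
Row echelon form:
[ 3   5   0   1  |   24 ]
[ 0  -3  -5   3  |   10 ]
[ 0   0  -5  -6  |  -20 ]
[ 0   0   0   1  |    5 ]
Back-substitution:
w = (5) / 1 = 5
z = (-20 - (-6)*(5)) / -5 = -2
y = (10 - (-5)*(-2) - (3)*(5)) / -3 = 5
x = (24 - (5)*(5) - (1)*(5)) / 3 = -2

(-2, 5, -2, 5)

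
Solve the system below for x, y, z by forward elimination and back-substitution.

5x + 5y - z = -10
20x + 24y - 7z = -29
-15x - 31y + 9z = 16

Forward elimination on [A|b]:
R2 <- R2 - (4)*R1:  [  0   4  -3  11 ]
R3 <- R3 - (-3)*R1:  [   0  -16    6  -14 ]
R3 <- R3 - (-4)*R2:  [  0   0  -6  30 ]
Row echelon form:
[ 5  5  -1  |  -10 ]
[ 0  4  -3  |   11 ]
[ 0  0  -6  |   30 ]
Back-substitution:
z = (30) / -6 = -5
y = (11 - (-3)*(-5)) / 4 = -1
x = (-10 - (5)*(-1) - (-1)*(-5)) / 5 = -2

(-2, -1, -5)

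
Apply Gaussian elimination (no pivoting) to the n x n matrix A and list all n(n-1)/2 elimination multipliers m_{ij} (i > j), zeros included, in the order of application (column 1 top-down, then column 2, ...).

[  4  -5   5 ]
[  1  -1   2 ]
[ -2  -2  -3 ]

multipliers: 1/4, -1/2, -18

Forward elimination:
R2 <- R2 - (1/4)*R1:  [   0  1/4  3/4 ]
R3 <- R3 - (-1/2)*R1:  [    0  -9/2  -1/2 ]
R3 <- R3 - (-18)*R2:  [  0   0  13 ]
Multipliers (in order of application): m_{21} = 1/4, m_{31} = -1/2, m_{32} = -18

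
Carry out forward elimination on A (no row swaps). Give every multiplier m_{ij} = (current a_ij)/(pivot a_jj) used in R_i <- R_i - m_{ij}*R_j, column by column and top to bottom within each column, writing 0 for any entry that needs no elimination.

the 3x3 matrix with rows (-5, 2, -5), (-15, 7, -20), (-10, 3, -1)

multipliers: 3, 2, -1

Forward elimination:
R2 <- R2 - (3)*R1:  [  0   1  -5 ]
R3 <- R3 - (2)*R1:  [  0  -1   9 ]
R3 <- R3 - (-1)*R2:  [ 0  0  4 ]
Multipliers (in order of application): m_{21} = 3, m_{31} = 2, m_{32} = -1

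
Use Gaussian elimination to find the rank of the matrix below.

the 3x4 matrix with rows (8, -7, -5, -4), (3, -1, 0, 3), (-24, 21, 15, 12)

Row reduction:
R2 <- R2 - (3/8)*R1:  [    0  13/8  15/8   9/2 ]
R3 <- R3 - (-3)*R1:  [ 0  0  0  0 ]
Row echelon form:
[ 8    -7    -5   -4 ]
[ 0  13/8  15/8  9/2 ]
[ 0     0     0    0 ]
Nonzero rows / pivot columns: 2

rank(A) = 2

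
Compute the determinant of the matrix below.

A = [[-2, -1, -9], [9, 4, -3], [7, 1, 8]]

Forward elimination:
R2 <- R2 - (-9/2)*R1:  [     0   -1/2  -87/2 ]
R3 <- R3 - (-7/2)*R1:  [     0   -5/2  -47/2 ]
R3 <- R3 - (5)*R2:  [   0    0  194 ]
Upper-triangular form:
[ -2    -1     -9 ]
[  0  -1/2  -87/2 ]
[  0     0    194 ]
det(A) = (-1)^0 * (-2) * (-1/2) * (194) = 194  (0 row swaps -> sign +1)

det(A) = 194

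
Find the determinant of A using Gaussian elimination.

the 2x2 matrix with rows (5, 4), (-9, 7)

det(A) = 71

Forward elimination:
R2 <- R2 - (-9/5)*R1:  [    0  71/5 ]
Upper-triangular form:
[ 5     4 ]
[ 0  71/5 ]
det(A) = (-1)^0 * (5) * (71/5) = 71  (0 row swaps -> sign +1)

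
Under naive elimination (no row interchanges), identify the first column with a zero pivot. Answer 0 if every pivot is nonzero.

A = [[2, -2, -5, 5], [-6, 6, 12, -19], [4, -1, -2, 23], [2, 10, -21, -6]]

Naive forward elimination:
R2 <- R2 - (-3)*R1:  [  0   0  -3  -4 ]
R3 <- R3 - (2)*R1:  [  0   3   8  13 ]
R4 <- R4 - (1)*R1:  [   0   12  -16  -11 ]
Matrix at this point:
[ 2  -2   -5    5 ]
[ 0   0   -3   -4 ]
[ 0   3    8   13 ]
[ 0  12  -16  -11 ]
Pivot entry (2,2) is zero but row 3 has 3 in column 2 -> naive elimination stops; a row interchange (e.g. R2 <-> R3) would be required here.

first zero-pivot column = 2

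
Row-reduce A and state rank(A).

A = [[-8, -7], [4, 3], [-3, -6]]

rank(A) = 2

Row reduction:
R2 <- R2 - (-1/2)*R1:  [    0  -1/2 ]
R3 <- R3 - (3/8)*R1:  [     0  -27/8 ]
R3 <- R3 - (27/4)*R2:  [ 0  0 ]
Row echelon form:
[ -8    -7 ]
[  0  -1/2 ]
[  0     0 ]
Nonzero rows / pivot columns: 2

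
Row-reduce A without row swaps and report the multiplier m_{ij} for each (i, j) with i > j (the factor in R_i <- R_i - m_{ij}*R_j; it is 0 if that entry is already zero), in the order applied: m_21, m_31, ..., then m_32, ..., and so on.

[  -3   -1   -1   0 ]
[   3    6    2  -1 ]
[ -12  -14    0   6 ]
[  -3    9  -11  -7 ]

Forward elimination:
R2 <- R2 - (-1)*R1:  [  0   5   1  -1 ]
R3 <- R3 - (4)*R1:  [   0  -10    4    6 ]
R4 <- R4 - (1)*R1:  [   0   10  -10   -7 ]
R3 <- R3 - (-2)*R2:  [ 0  0  6  4 ]
R4 <- R4 - (2)*R2:  [   0    0  -12   -5 ]
R4 <- R4 - (-2)*R3:  [ 0  0  0  3 ]
Multipliers (in order of application): m_{21} = -1, m_{31} = 4, m_{41} = 1, m_{32} = -2, m_{42} = 2, m_{43} = -2

multipliers: -1, 4, 1, -2, 2, -2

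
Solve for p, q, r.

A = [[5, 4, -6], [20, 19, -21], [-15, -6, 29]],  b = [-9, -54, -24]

(-3, -3, -3)

Forward elimination on [A|b]:
R2 <- R2 - (4)*R1:  [   0    3    3  -18 ]
R3 <- R3 - (-3)*R1:  [   0    6   11  -51 ]
R3 <- R3 - (2)*R2:  [   0    0    5  -15 ]
Row echelon form:
[ 5  4  -6  |   -9 ]
[ 0  3   3  |  -18 ]
[ 0  0   5  |  -15 ]
Back-substitution:
r = (-15) / 5 = -3
q = (-18 - (3)*(-3)) / 3 = -3
p = (-9 - (4)*(-3) - (-6)*(-3)) / 5 = -3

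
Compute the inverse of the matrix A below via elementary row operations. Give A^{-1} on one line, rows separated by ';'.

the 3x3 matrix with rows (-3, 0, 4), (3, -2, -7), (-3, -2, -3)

Gauss-Jordan on [A | I]:
R1 <- (1/-3)*R1:  [    1     0  -4/3  |  -1/3     0     0 ]
R2 <- R2 - (3)*R1:  [  0  -2  -3  |   1   1   0 ]
R3 <- R3 - (-3)*R1:  [  0  -2  -7  |  -1   0   1 ]
R2 <- (1/-2)*R2:  [    0     1   3/2  |  -1/2  -1/2     0 ]
R3 <- R3 - (-2)*R2:  [  0   0  -4  |  -2  -1   1 ]
R3 <- (1/-4)*R3:  [    0     0     1  |   1/2   1/4  -1/4 ]
R1 <- R1 - (-4/3)*R3:  [    1     0     0  |   1/3   1/3  -1/3 ]
R2 <- R2 - (3/2)*R3:  [    0     1     0  |  -5/4  -7/8   3/8 ]
Right block of [I | A^{-1}] is the inverse:
[  1/3   1/3  -1/3 ]
[ -5/4  -7/8   3/8 ]
[  1/2   1/4  -1/4 ]

inverse = [1/3 1/3 -1/3; -5/4 -7/8 3/8; 1/2 1/4 -1/4]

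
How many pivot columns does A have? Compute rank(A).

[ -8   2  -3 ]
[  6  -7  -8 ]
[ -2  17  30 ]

rank(A) = 2

Row reduction:
R2 <- R2 - (-3/4)*R1:  [     0  -11/2  -41/4 ]
R3 <- R3 - (1/4)*R1:  [     0   33/2  123/4 ]
R3 <- R3 - (-3)*R2:  [ 0  0  0 ]
Row echelon form:
[ -8      2     -3 ]
[  0  -11/2  -41/4 ]
[  0      0      0 ]
Nonzero rows / pivot columns: 2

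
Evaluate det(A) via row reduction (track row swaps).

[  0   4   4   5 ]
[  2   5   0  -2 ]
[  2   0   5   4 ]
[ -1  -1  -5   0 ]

det(A) = -407

Forward elimination:
R1 <-> R2   (pivot in column 1 was zero)
[  2   5   0  -2 ]
[  0   4   4   5 ]
[  2   0   5   4 ]
[ -1  -1  -5   0 ]
R3 <- R3 - (1)*R1:  [  0  -5   5   6 ]
R4 <- R4 - (-1/2)*R1:  [   0  3/2   -5   -1 ]
R3 <- R3 - (-5/4)*R2:  [    0     0    10  49/4 ]
R4 <- R4 - (3/8)*R2:  [     0      0  -13/2  -23/8 ]
R4 <- R4 - (-13/20)*R3:  [      0       0       0  407/80 ]
Upper-triangular form:
[ 2  5   0      -2 ]
[ 0  4   4       5 ]
[ 0  0  10    49/4 ]
[ 0  0   0  407/80 ]
det(A) = (-1)^1 * (2) * (4) * (10) * (407/80) = -407  (1 row swap -> sign -1)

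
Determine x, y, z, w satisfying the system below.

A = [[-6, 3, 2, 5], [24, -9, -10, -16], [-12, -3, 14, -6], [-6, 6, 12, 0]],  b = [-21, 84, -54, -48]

(4, -4, 0, 3)

Forward elimination on [A|b]:
R2 <- R2 - (-4)*R1:  [  0   3  -2   4   0 ]
R3 <- R3 - (2)*R1:  [   0   -9   10  -16  -12 ]
R4 <- R4 - (1)*R1:  [   0    3   10   -5  -27 ]
R3 <- R3 - (-3)*R2:  [   0    0    4   -4  -12 ]
R4 <- R4 - (1)*R2:  [   0    0   12   -9  -27 ]
R4 <- R4 - (3)*R3:  [ 0  0  0  3  9 ]
Row echelon form:
[ -6  3   2   5  |  -21 ]
[  0  3  -2   4  |    0 ]
[  0  0   4  -4  |  -12 ]
[  0  0   0   3  |    9 ]
Back-substitution:
w = (9) / 3 = 3
z = (-12 - (-4)*(3)) / 4 = 0
y = (0 - (-2)*(0) - (4)*(3)) / 3 = -4
x = (-21 - (3)*(-4) - (2)*(0) - (5)*(3)) / -6 = 4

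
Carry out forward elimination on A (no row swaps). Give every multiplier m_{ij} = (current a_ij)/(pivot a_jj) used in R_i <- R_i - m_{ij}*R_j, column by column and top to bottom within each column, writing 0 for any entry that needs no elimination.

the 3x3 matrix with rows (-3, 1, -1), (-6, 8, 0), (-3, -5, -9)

multipliers: 2, 1, -1

Forward elimination:
R2 <- R2 - (2)*R1:  [ 0  6  2 ]
R3 <- R3 - (1)*R1:  [  0  -6  -8 ]
R3 <- R3 - (-1)*R2:  [  0   0  -6 ]
Multipliers (in order of application): m_{21} = 2, m_{31} = 1, m_{32} = -1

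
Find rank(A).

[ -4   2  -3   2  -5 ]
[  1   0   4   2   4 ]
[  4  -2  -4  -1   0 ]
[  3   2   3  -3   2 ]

Row reduction:
R2 <- R2 - (-1/4)*R1:  [    0   1/2  13/4   5/2  11/4 ]
R3 <- R3 - (-1)*R1:  [  0   0  -7   1  -5 ]
R4 <- R4 - (-3/4)*R1:  [    0   7/2   3/4  -3/2  -7/4 ]
R4 <- R4 - (7)*R2:  [   0    0  -22  -19  -21 ]
R4 <- R4 - (22/7)*R3:  [      0       0       0  -155/7   -37/7 ]
Row echelon form:
[ -4    2    -3       2     -5 ]
[  0  1/2  13/4     5/2   11/4 ]
[  0    0    -7       1     -5 ]
[  0    0     0  -155/7  -37/7 ]
Nonzero rows / pivot columns: 4

rank(A) = 4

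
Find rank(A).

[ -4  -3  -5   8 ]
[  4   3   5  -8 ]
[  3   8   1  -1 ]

Row reduction:
R2 <- R2 - (-1)*R1:  [ 0  0  0  0 ]
R3 <- R3 - (-3/4)*R1:  [     0   23/4  -11/4      5 ]
R2 <-> R3   (pivot in column 2 was zero)
[ -4    -3     -5  8 ]
[  0  23/4  -11/4  5 ]
[  0     0      0  0 ]
Row echelon form:
[ -4    -3     -5  8 ]
[  0  23/4  -11/4  5 ]
[  0     0      0  0 ]
Nonzero rows / pivot columns: 2

rank(A) = 2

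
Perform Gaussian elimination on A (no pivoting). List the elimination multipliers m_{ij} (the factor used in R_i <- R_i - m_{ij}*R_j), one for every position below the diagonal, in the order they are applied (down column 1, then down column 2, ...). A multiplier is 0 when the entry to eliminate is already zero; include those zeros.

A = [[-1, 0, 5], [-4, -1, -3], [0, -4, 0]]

Forward elimination:
R2 <- R2 - (4)*R1:  [   0   -1  -23 ]
R3: entry in column 1 is already 0 -> m_{31} = 0 (no row operation needed)
R3 <- R3 - (4)*R2:  [  0   0  92 ]
Multipliers (in order of application): m_{21} = 4, m_{31} = 0, m_{32} = 4

multipliers: 4, 0, 4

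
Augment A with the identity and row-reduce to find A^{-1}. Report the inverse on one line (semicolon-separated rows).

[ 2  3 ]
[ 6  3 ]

inverse = [-1/4 1/4; 1/2 -1/6]

Gauss-Jordan on [A | I]:
R1 <- (1/2)*R1:  [   1  3/2  |  1/2    0 ]
R2 <- R2 - (6)*R1:  [  0  -6  |  -3   1 ]
R2 <- (1/-6)*R2:  [    0     1  |   1/2  -1/6 ]
R1 <- R1 - (3/2)*R2:  [    1     0  |  -1/4   1/4 ]
Right block of [I | A^{-1}] is the inverse:
[ -1/4   1/4 ]
[  1/2  -1/6 ]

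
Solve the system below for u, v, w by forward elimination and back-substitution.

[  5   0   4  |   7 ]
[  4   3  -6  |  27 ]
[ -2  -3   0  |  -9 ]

Forward elimination on [A|b]:
R2 <- R2 - (4/5)*R1:  [     0      3  -46/5  107/5 ]
R3 <- R3 - (-2/5)*R1:  [     0     -3    8/5  -31/5 ]
R3 <- R3 - (-1)*R2:  [     0      0  -38/5   76/5 ]
Row echelon form:
[ 5  0      4  |      7 ]
[ 0  3  -46/5  |  107/5 ]
[ 0  0  -38/5  |   76/5 ]
Back-substitution:
w = (76/5) / (-38/5) = -2
v = (107/5 - (-46/5)*(-2)) / 3 = 1
u = (7 - (4)*(-2)) / 5 = 3

(3, 1, -2)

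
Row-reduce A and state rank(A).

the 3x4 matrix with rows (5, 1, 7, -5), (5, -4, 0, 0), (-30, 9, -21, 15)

Row reduction:
R2 <- R2 - (1)*R1:  [  0  -5  -7   5 ]
R3 <- R3 - (-6)*R1:  [   0   15   21  -15 ]
R3 <- R3 - (-3)*R2:  [ 0  0  0  0 ]
Row echelon form:
[ 5   1   7  -5 ]
[ 0  -5  -7   5 ]
[ 0   0   0   0 ]
Nonzero rows / pivot columns: 2

rank(A) = 2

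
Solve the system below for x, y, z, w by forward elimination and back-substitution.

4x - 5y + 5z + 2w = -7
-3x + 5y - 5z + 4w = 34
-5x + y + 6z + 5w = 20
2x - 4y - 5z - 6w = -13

Forward elimination on [A|b]:
R2 <- R2 - (-3/4)*R1:  [     0    5/4   -5/4   11/2  115/4 ]
R3 <- R3 - (-5/4)*R1:  [     0  -21/4   49/4   15/2   45/4 ]
R4 <- R4 - (1/2)*R1:  [     0   -3/2  -15/2     -7  -19/2 ]
R3 <- R3 - (-21/5)*R2:  [     0      0      7  153/5    132 ]
R4 <- R4 - (-6/5)*R2:  [    0     0    -9  -2/5    25 ]
R4 <- R4 - (-9/7)*R3:  [       0        0        0  1363/35   1363/7 ]
Row echelon form:
[ 4   -5     5        2  |      -7 ]
[ 0  5/4  -5/4     11/2  |   115/4 ]
[ 0    0     7    153/5  |     132 ]
[ 0    0     0  1363/35  |  1363/7 ]
Back-substitution:
w = (1363/7) / (1363/35) = 5
z = (132 - (153/5)*(5)) / 7 = -3
y = (115/4 - (-5/4)*(-3) - (11/2)*(5)) / (5/4) = -2
x = (-7 - (-5)*(-2) - (5)*(-3) - (2)*(5)) / 4 = -3

(-3, -2, -3, 5)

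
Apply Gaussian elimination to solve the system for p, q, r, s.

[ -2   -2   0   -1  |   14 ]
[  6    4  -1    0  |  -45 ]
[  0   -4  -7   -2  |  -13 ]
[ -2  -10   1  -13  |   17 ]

Forward elimination on [A|b]:
R2 <- R2 - (-3)*R1:  [  0  -2  -1  -3  -3 ]
R4 <- R4 - (1)*R1:  [   0   -8    1  -12    3 ]
R3 <- R3 - (2)*R2:  [  0   0  -5   4  -7 ]
R4 <- R4 - (4)*R2:  [  0   0   5   0  15 ]
R4 <- R4 - (-1)*R3:  [ 0  0  0  4  8 ]
Row echelon form:
[ -2  -2   0  -1  |  14 ]
[  0  -2  -1  -3  |  -3 ]
[  0   0  -5   4  |  -7 ]
[  0   0   0   4  |   8 ]
Back-substitution:
s = (8) / 4 = 2
r = (-7 - (4)*(2)) / -5 = 3
q = (-3 - (-1)*(3) - (-3)*(2)) / -2 = -3
p = (14 - (-2)*(-3) - (-1)*(2)) / -2 = -5

(-5, -3, 3, 2)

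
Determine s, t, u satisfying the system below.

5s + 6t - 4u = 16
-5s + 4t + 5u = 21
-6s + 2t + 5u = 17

(-4, 4, -3)

Forward elimination on [A|b]:
R2 <- R2 - (-1)*R1:  [  0  10   1  37 ]
R3 <- R3 - (-6/5)*R1:  [     0   46/5    1/5  181/5 ]
R3 <- R3 - (23/25)*R2:  [      0       0  -18/25   54/25 ]
Row echelon form:
[ 5   6      -4  |     16 ]
[ 0  10       1  |     37 ]
[ 0   0  -18/25  |  54/25 ]
Back-substitution:
u = (54/25) / (-18/25) = -3
t = (37 - (1)*(-3)) / 10 = 4
s = (16 - (6)*(4) - (-4)*(-3)) / 5 = -4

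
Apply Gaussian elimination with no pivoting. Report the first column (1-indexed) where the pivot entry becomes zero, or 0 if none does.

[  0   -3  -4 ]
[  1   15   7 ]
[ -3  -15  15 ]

Naive forward elimination:
Pivot entry (1,1) is zero but row 2 has 1 in column 1 -> naive elimination stops; a row interchange (e.g. R1 <-> R2) would be required here.

first zero-pivot column = 1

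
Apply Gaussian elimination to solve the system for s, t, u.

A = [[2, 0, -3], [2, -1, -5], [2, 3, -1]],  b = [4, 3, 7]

Forward elimination on [A|b]:
R2 <- R2 - (1)*R1:  [  0  -1  -2  -1 ]
R3 <- R3 - (1)*R1:  [ 0  3  2  3 ]
R3 <- R3 - (-3)*R2:  [  0   0  -4   0 ]
Row echelon form:
[ 2   0  -3  |   4 ]
[ 0  -1  -2  |  -1 ]
[ 0   0  -4  |   0 ]
Back-substitution:
u = (0) / -4 = 0
t = (-1 - (-2)*(0)) / -1 = 1
s = (4 - (-3)*(0)) / 2 = 2

(2, 1, 0)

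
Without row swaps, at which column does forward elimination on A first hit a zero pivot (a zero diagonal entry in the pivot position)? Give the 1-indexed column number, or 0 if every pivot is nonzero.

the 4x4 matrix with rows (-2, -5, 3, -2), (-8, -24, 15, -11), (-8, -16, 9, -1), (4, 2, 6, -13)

first zero-pivot column = 3

Naive forward elimination:
R2 <- R2 - (4)*R1:  [  0  -4   3  -3 ]
R3 <- R3 - (4)*R1:  [  0   4  -3   7 ]
R4 <- R4 - (-2)*R1:  [   0   -8   12  -17 ]
R3 <- R3 - (-1)*R2:  [ 0  0  0  4 ]
R4 <- R4 - (2)*R2:  [   0    0    6  -11 ]
Matrix at this point:
[ -2  -5  3   -2 ]
[  0  -4  3   -3 ]
[  0   0  0    4 ]
[  0   0  6  -11 ]
Pivot entry (3,3) is zero but row 4 has 6 in column 3 -> naive elimination stops; a row interchange (e.g. R3 <-> R4) would be required here.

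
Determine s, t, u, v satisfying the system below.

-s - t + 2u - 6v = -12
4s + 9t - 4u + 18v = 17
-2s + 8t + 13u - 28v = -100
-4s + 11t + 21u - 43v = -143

(-5, -3, 2, 4)

Forward elimination on [A|b]:
R2 <- R2 - (-4)*R1:  [   0    5    4   -6  -31 ]
R3 <- R3 - (2)*R1:  [   0   10    9  -16  -76 ]
R4 <- R4 - (4)*R1:  [   0   15   13  -19  -95 ]
R3 <- R3 - (2)*R2:  [   0    0    1   -4  -14 ]
R4 <- R4 - (3)*R2:  [  0   0   1  -1  -2 ]
R4 <- R4 - (1)*R3:  [  0   0   0   3  12 ]
Row echelon form:
[ -1  -1  2  -6  |  -12 ]
[  0   5  4  -6  |  -31 ]
[  0   0  1  -4  |  -14 ]
[  0   0  0   3  |   12 ]
Back-substitution:
v = (12) / 3 = 4
u = (-14 - (-4)*(4)) / 1 = 2
t = (-31 - (4)*(2) - (-6)*(4)) / 5 = -3
s = (-12 - (-1)*(-3) - (2)*(2) - (-6)*(4)) / -1 = -5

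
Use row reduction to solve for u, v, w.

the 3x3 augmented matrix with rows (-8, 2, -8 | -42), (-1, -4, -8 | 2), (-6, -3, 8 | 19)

Forward elimination on [A|b]:
R2 <- R2 - (1/8)*R1:  [     0  -17/4     -7   29/4 ]
R3 <- R3 - (3/4)*R1:  [     0   -9/2     14  101/2 ]
R3 <- R3 - (18/17)*R2:  [      0       0  364/17  728/17 ]
Row echelon form:
[ -8      2      -8  |     -42 ]
[  0  -17/4      -7  |    29/4 ]
[  0      0  364/17  |  728/17 ]
Back-substitution:
w = (728/17) / (364/17) = 2
v = (29/4 - (-7)*(2)) / (-17/4) = -5
u = (-42 - (2)*(-5) - (-8)*(2)) / -8 = 2

(2, -5, 2)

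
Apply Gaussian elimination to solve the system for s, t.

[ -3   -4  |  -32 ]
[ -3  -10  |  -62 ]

(4, 5)

Forward elimination on [A|b]:
R2 <- R2 - (1)*R1:  [   0   -6  -30 ]
Row echelon form:
[ -3  -4  |  -32 ]
[  0  -6  |  -30 ]
Back-substitution:
t = (-30) / -6 = 5
s = (-32 - (-4)*(5)) / -3 = 4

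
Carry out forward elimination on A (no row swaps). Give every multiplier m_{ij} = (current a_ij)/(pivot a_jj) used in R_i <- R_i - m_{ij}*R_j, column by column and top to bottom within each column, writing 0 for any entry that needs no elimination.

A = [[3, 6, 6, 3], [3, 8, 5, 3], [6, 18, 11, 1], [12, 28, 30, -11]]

Forward elimination:
R2 <- R2 - (1)*R1:  [  0   2  -1   0 ]
R3 <- R3 - (2)*R1:  [  0   6  -1  -5 ]
R4 <- R4 - (4)*R1:  [   0    4    6  -23 ]
R3 <- R3 - (3)*R2:  [  0   0   2  -5 ]
R4 <- R4 - (2)*R2:  [   0    0    8  -23 ]
R4 <- R4 - (4)*R3:  [  0   0   0  -3 ]
Multipliers (in order of application): m_{21} = 1, m_{31} = 2, m_{41} = 4, m_{32} = 3, m_{42} = 2, m_{43} = 4

multipliers: 1, 2, 4, 3, 2, 4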